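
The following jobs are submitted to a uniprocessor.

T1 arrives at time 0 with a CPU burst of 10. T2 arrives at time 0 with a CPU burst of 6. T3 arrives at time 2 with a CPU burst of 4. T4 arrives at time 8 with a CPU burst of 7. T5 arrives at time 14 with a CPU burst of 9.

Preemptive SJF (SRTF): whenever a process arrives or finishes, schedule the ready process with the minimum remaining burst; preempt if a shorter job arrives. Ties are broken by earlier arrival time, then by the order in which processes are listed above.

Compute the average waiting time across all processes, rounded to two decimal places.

Schedule: | T2 0-6 | T3 6-10 | T4 10-17 | T5 17-26 | T1 26-36 |
Completion: T1=36  T2=6  T3=10  T4=17  T5=26
Turnaround (C−A): T1=36  T2=6  T3=8  T4=9  T5=12
Waiting times: T1=26, T2=0, T3=4, T4=2, T5=3
Average waiting = (26+0+4+2+3) / 5 = 35/5 = 7.00

7.00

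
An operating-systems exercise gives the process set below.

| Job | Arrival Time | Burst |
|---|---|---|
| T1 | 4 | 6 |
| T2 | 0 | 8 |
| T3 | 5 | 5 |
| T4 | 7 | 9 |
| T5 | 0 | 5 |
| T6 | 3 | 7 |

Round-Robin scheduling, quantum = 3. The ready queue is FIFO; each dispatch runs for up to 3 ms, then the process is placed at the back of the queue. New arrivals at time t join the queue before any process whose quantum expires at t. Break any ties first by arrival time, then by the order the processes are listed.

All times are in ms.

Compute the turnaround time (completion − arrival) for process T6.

34

Timeline: | T2 0-3 | T5 3-6 | T6 6-9 | T2 9-12 | T1 12-15 | T3 15-18 | T5 18-20 | T4 20-23 | T6 23-26 | T2 26-28 | T1 28-31 | T3 31-33 | T4 33-36 | T6 36-37 | T4 37-40 |
Completion: T1=31  T2=28  T3=33  T4=40  T5=20  T6=37
Turnaround(T6) = completion − arrival = 37 − 3 = 34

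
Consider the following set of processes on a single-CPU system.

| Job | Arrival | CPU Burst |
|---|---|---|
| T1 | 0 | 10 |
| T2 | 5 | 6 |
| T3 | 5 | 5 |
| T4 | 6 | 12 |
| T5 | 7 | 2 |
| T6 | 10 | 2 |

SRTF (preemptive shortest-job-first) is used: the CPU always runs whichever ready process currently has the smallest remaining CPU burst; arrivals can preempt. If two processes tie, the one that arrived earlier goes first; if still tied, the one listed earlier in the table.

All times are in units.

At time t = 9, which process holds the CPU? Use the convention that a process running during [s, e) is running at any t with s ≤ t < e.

Gantt: | T1 0-7 | T5 7-9 | T1 9-12 | T6 12-14 | T3 14-19 | T2 19-25 | T4 25-37 |
Completion: T1=12  T2=25  T3=19  T4=37  T5=9  T6=14
Turnaround (C−A): T1=12  T2=20  T3=14  T4=31  T5=2  T6=4

T1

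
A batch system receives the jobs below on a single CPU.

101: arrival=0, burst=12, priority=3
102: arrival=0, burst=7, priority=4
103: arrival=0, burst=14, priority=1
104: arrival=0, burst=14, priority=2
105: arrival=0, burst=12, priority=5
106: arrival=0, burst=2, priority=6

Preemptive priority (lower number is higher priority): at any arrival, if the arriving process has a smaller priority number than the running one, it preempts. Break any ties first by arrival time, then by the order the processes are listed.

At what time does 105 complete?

59

Gantt: | 103 0-14 | 104 14-28 | 101 28-40 | 102 40-47 | 105 47-59 | 106 59-61 |
Completion: 101=40  102=47  103=14  104=28  105=59  106=61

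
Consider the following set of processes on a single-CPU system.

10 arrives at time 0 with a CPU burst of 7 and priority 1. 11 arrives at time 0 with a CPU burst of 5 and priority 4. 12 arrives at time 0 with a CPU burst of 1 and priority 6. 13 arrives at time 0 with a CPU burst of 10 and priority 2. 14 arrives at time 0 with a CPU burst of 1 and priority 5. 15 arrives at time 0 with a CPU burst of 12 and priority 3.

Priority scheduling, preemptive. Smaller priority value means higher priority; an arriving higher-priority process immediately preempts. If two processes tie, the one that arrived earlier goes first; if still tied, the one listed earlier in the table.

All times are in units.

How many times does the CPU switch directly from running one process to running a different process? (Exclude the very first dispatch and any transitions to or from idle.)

Gantt: | 10 0-7 | 13 7-17 | 15 17-29 | 11 29-34 | 14 34-35 | 12 35-36 |
Completion: 10=7  11=34  12=36  13=17  14=35  15=29

5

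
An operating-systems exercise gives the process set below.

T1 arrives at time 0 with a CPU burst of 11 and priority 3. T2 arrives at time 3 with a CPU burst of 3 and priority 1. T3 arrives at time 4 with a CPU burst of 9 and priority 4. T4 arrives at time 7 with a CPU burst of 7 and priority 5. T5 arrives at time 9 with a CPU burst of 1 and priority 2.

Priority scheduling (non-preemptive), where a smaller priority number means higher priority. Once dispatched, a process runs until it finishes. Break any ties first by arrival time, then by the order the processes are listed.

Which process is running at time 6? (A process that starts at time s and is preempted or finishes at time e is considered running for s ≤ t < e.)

T1

Schedule: | T1 0-11 | T2 11-14 | T5 14-15 | T3 15-24 | T4 24-31 |
Completion: T1=11  T2=14  T3=24  T4=31  T5=15
Turnaround (C−A): T1=11  T2=11  T3=20  T4=24  T5=6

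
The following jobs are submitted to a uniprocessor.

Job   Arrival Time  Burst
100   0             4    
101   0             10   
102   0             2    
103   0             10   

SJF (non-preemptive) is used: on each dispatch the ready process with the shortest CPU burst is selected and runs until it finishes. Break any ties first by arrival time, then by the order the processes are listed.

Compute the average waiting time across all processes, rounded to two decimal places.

6.00

Gantt: | 102 0-2 | 100 2-6 | 101 6-16 | 103 16-26 |
Completion: 100=6  101=16  102=2  103=26
Waiting times: 100=2, 101=6, 102=0, 103=16
Average waiting = (2+6+0+16) / 4 = 24/4 = 6.00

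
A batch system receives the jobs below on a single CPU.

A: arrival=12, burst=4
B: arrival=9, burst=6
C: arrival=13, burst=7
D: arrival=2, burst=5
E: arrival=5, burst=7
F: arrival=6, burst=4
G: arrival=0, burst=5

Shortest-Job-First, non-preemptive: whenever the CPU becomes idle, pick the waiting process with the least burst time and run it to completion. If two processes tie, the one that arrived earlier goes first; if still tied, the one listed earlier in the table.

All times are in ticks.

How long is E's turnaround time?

26

Schedule: | G 0-5 | D 5-10 | F 10-14 | A 14-18 | B 18-24 | E 24-31 | C 31-38 |
Completion: A=18  B=24  C=38  D=10  E=31  F=14  G=5
Turnaround (C−A): A=6  B=15  C=25  D=8  E=26  F=8  G=5
Turnaround(E) = completion − arrival = 31 − 5 = 26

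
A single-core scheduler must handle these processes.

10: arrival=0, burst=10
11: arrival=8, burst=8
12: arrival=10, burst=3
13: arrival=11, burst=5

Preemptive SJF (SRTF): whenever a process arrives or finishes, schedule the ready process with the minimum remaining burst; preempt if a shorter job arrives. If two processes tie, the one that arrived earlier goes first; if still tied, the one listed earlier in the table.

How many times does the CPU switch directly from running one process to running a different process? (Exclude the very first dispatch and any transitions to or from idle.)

3

Timeline: | 10 0-10 | 12 10-13 | 13 13-18 | 11 18-26 |
Completion: 10=10  11=26  12=13  13=18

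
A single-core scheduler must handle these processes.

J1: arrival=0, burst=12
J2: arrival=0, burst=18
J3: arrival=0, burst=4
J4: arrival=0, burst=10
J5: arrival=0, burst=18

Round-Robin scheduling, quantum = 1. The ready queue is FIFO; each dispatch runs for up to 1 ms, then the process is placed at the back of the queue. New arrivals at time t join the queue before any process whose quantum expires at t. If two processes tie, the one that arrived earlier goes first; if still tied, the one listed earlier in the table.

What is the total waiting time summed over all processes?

Timeline: | J1 0-1 | J2 1-2 | J3 2-3 | J4 3-4 | J5 4-5 | J1 5-6 | J2 6-7 | J3 7-8 | J4 8-9 | J5 9-10 | J1 10-11 | J2 11-12 | J3 12-13 | J4 13-14 | J5 14-15 | J1 15-16 | J2 16-17 | J3 17-18 | J4 18-19 | J5 19-20 | J1 20-21 | J2 21-22 | J4 22-23 | J5 23-24 | J1 24-25 | J2 25-26 | J4 26-27 | J5 27-28 | J1 28-29 | J2 29-30 | J4 30-31 | J5 31-32 | J1 32-33 | J2 33-34 | J4 34-35 | J5 35-36 | J1 36-37 | J2 37-38 | J4 38-39 | J5 39-40 | J1 40-41 | J2 41-42 | J4 42-43 | J5 43-44 | J1 44-45 | J2 45-46 | J5 46-47 | J1 47-48 | J2 48-49 | J5 49-50 | J2 50-51 | J5 51-52 | J2 52-53 | J5 53-54 | J2 54-55 | J5 55-56 | J2 56-57 | J5 57-58 | J2 58-59 | J5 59-60 | J2 60-61 | J5 61-62 |
Completion: J1=48  J2=61  J3=18  J4=43  J5=62
Waiting = turnaround − burst: J1=36, J2=43, J3=14, J4=33, J5=44
Total waiting = 36 + 43 + 14 + 33 + 44 = 170

170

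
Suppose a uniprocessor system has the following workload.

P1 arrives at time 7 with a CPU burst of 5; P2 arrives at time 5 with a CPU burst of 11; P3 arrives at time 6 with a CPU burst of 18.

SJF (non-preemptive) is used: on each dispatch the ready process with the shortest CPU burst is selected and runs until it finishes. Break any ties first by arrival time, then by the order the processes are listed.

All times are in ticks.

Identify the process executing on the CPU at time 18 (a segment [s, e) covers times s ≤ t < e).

P1

Gantt: | idle 0-5 | P2 5-16 | P1 16-21 | P3 21-39 |
Completion: P1=21  P2=16  P3=39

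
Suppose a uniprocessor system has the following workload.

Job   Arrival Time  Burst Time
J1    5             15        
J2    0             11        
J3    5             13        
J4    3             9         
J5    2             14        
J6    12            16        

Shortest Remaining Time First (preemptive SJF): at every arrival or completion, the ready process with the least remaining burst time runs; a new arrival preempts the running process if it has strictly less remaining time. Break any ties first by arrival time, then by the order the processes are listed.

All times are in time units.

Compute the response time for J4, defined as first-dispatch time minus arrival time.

8

Timeline: | J2 0-11 | J4 11-20 | J3 20-33 | J5 33-47 | J1 47-62 | J6 62-78 |
Completion: J1=62  J2=11  J3=33  J4=20  J5=47  J6=78
Response(J4) = first start − arrival = 11 − 3 = 8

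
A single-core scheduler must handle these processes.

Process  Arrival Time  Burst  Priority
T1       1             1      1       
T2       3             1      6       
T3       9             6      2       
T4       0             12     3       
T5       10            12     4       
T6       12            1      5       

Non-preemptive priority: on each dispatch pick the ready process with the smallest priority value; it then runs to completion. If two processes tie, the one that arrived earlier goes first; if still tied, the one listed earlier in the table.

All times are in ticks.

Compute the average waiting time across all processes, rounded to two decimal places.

Timeline: | T4 0-12 | T1 12-13 | T3 13-19 | T5 19-31 | T6 31-32 | T2 32-33 |
Completion: T1=13  T2=33  T3=19  T4=12  T5=31  T6=32
Waiting times: T1=11, T2=29, T3=4, T4=0, T5=9, T6=19
Average waiting = (11+29+4+0+9+19) / 6 = 72/6 = 12.00

12.00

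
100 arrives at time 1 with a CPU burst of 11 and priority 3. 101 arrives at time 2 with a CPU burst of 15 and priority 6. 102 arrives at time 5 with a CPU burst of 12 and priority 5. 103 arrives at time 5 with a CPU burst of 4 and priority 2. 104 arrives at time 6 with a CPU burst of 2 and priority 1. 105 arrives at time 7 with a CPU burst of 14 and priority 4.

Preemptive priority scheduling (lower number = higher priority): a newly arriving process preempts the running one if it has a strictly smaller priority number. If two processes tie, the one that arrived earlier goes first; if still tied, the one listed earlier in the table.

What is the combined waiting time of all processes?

88

Schedule: | idle 0-1 | 100 1-5 | 103 5-6 | 104 6-8 | 103 8-11 | 100 11-18 | 105 18-32 | 102 32-44 | 101 44-59 |
Completion: 100=18  101=59  102=44  103=11  104=8  105=32
Waiting = turnaround − burst: 100=6, 101=42, 102=27, 103=2, 104=0, 105=11
Total waiting = 6 + 42 + 27 + 2 + 0 + 11 = 88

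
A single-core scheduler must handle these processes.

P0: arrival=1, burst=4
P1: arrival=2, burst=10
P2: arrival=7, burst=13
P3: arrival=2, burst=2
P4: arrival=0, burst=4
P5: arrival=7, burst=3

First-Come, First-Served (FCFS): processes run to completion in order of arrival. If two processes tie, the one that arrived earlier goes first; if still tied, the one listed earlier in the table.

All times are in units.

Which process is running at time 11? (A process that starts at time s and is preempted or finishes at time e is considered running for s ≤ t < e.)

Gantt: | P4 0-4 | P0 4-8 | P1 8-18 | P3 18-20 | P2 20-33 | P5 33-36 |
Completion: P0=8  P1=18  P2=33  P3=20  P4=4  P5=36

P1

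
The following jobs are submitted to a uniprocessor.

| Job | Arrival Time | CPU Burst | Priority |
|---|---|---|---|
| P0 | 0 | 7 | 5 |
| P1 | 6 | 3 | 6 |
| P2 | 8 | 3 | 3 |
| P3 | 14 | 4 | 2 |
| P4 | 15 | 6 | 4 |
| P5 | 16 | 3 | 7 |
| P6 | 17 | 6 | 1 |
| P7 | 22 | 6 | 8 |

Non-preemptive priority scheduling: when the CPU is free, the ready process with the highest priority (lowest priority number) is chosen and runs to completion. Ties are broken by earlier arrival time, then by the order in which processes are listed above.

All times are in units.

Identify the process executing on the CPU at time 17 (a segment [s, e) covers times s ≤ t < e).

Gantt: | P0 0-7 | P1 7-10 | P2 10-13 | idle 13-14 | P3 14-18 | P6 18-24 | P4 24-30 | P5 30-33 | P7 33-39 |
Completion: P0=7  P1=10  P2=13  P3=18  P4=30  P5=33  P6=24  P7=39
Turnaround (C−A): P0=7  P1=4  P2=5  P3=4  P4=15  P5=17  P6=7  P7=17

P3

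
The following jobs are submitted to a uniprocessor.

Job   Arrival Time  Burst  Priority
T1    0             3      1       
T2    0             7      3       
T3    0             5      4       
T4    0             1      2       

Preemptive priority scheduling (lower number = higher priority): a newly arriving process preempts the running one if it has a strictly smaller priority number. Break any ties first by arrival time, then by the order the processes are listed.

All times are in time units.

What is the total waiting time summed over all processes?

Gantt: | T1 0-3 | T4 3-4 | T2 4-11 | T3 11-16 |
Completion: T1=3  T2=11  T3=16  T4=4
Waiting = turnaround − burst: T1=0, T2=4, T3=11, T4=3
Total waiting = 0 + 4 + 11 + 3 = 18

18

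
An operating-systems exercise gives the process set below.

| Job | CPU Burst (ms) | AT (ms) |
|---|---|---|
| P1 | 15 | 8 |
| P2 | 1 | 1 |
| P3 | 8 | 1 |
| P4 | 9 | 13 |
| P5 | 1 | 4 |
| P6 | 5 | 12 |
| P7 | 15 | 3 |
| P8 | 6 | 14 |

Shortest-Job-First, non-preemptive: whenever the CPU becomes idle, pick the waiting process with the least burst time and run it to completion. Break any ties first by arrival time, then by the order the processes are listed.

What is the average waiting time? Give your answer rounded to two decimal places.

Schedule: | idle 0-1 | P2 1-2 | P3 2-10 | P5 10-11 | P7 11-26 | P6 26-31 | P8 31-37 | P4 37-46 | P1 46-61 |
Completion: P1=61  P2=2  P3=10  P4=46  P5=11  P6=31  P7=26  P8=37
Waiting times: P1=38, P2=0, P3=1, P4=24, P5=6, P6=14, P7=8, P8=17
Average waiting = (38+0+1+24+6+14+8+17) / 8 = 108/8 = 13.50

13.50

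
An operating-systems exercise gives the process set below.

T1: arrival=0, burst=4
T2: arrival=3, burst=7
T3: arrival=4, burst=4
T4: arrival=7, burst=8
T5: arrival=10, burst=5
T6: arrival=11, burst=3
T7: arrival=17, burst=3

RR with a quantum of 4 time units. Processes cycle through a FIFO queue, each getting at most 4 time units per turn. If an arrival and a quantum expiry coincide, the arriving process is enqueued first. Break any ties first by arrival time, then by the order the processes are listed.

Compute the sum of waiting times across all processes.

72

Gantt: | T1 0-4 | T2 4-8 | T3 8-12 | T4 12-16 | T2 16-19 | T5 19-23 | T6 23-26 | T4 26-30 | T7 30-33 | T5 33-34 |
Completion: T1=4  T2=19  T3=12  T4=30  T5=34  T6=26  T7=33
Turnaround (C−A): T1=4  T2=16  T3=8  T4=23  T5=24  T6=15  T7=16
Waiting = turnaround − burst: T1=0, T2=9, T3=4, T4=15, T5=19, T6=12, T7=13
Total waiting = 0 + 9 + 4 + 15 + 19 + 12 + 13 = 72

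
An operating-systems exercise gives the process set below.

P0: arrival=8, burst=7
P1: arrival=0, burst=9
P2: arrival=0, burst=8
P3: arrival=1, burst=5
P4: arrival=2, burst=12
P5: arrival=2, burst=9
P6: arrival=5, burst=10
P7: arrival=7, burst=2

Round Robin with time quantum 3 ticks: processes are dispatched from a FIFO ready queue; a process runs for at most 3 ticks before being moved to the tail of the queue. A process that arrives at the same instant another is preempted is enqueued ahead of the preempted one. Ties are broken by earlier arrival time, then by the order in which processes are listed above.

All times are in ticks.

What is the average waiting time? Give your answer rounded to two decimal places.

Gantt: | P1 0-3 | P2 3-6 | P3 6-9 | P4 9-12 | P5 12-15 | P1 15-18 | P6 18-21 | P2 21-24 | P7 24-26 | P0 26-29 | P3 29-31 | P4 31-34 | P5 34-37 | P1 37-40 | P6 40-43 | P2 43-45 | P0 45-48 | P4 48-51 | P5 51-54 | P6 54-57 | P0 57-58 | P4 58-61 | P6 61-62 |
Completion: P0=58  P1=40  P2=45  P3=31  P4=61  P5=54  P6=62  P7=26
Turnaround (C−A): P0=50  P1=40  P2=45  P3=30  P4=59  P5=52  P6=57  P7=19
Waiting times: P0=43, P1=31, P2=37, P3=25, P4=47, P5=43, P6=47, P7=17
Average waiting = (43+31+37+25+47+43+47+17) / 8 = 290/8 = 36.25

36.25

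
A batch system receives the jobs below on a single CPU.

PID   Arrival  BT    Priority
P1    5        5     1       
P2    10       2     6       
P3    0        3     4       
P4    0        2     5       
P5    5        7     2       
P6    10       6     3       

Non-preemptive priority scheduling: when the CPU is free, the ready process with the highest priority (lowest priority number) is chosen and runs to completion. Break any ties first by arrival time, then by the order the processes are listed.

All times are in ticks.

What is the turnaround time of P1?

5

Timeline: | P3 0-3 | P4 3-5 | P1 5-10 | P5 10-17 | P6 17-23 | P2 23-25 |
Completion: P1=10  P2=25  P3=3  P4=5  P5=17  P6=23
Turnaround (C−A): P1=5  P2=15  P3=3  P4=5  P5=12  P6=13
Turnaround(P1) = completion − arrival = 10 − 5 = 5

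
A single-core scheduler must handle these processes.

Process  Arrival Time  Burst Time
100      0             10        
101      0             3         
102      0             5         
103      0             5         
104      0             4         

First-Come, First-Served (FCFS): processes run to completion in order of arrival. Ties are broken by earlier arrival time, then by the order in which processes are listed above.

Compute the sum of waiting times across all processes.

64

Gantt: | 100 0-10 | 101 10-13 | 102 13-18 | 103 18-23 | 104 23-27 |
Completion: 100=10  101=13  102=18  103=23  104=27
Waiting = turnaround − burst: 100=0, 101=10, 102=13, 103=18, 104=23
Total waiting = 0 + 10 + 13 + 18 + 23 = 64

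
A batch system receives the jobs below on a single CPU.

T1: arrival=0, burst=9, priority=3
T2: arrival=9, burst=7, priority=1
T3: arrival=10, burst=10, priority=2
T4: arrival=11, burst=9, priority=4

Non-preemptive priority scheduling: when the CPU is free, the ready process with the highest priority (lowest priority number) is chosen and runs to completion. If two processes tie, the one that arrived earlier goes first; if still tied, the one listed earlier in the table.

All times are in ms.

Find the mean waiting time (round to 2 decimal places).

Gantt: | T1 0-9 | T2 9-16 | T3 16-26 | T4 26-35 |
Completion: T1=9  T2=16  T3=26  T4=35
Turnaround (C−A): T1=9  T2=7  T3=16  T4=24
Waiting times: T1=0, T2=0, T3=6, T4=15
Average waiting = (0+0+6+15) / 4 = 21/4 = 5.25

5.25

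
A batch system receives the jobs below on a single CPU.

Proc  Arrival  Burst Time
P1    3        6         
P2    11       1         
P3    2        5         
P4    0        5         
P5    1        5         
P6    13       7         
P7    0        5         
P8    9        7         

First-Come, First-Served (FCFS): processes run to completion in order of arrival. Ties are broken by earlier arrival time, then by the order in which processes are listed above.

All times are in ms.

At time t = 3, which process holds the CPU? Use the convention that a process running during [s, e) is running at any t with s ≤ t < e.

P4

Timeline: | P4 0-5 | P7 5-10 | P5 10-15 | P3 15-20 | P1 20-26 | P8 26-33 | P2 33-34 | P6 34-41 |
Completion: P1=26  P2=34  P3=20  P4=5  P5=15  P6=41  P7=10  P8=33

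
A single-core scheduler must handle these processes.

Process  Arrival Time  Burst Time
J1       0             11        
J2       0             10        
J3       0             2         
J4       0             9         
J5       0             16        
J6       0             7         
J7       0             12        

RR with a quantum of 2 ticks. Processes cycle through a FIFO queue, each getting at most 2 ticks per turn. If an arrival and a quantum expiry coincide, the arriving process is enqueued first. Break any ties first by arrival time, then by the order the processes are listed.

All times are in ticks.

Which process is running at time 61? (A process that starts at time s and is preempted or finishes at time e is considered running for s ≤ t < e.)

J7

Gantt: | J1 0-2 | J2 2-4 | J3 4-6 | J4 6-8 | J5 8-10 | J6 10-12 | J7 12-14 | J1 14-16 | J2 16-18 | J4 18-20 | J5 20-22 | J6 22-24 | J7 24-26 | J1 26-28 | J2 28-30 | J4 30-32 | J5 32-34 | J6 34-36 | J7 36-38 | J1 38-40 | J2 40-42 | J4 42-44 | J5 44-46 | J6 46-47 | J7 47-49 | J1 49-51 | J2 51-53 | J4 53-54 | J5 54-56 | J7 56-58 | J1 58-59 | J5 59-61 | J7 61-63 | J5 63-67 |
Completion: J1=59  J2=53  J3=6  J4=54  J5=67  J6=47  J7=63
Turnaround (C−A): J1=59  J2=53  J3=6  J4=54  J5=67  J6=47  J7=63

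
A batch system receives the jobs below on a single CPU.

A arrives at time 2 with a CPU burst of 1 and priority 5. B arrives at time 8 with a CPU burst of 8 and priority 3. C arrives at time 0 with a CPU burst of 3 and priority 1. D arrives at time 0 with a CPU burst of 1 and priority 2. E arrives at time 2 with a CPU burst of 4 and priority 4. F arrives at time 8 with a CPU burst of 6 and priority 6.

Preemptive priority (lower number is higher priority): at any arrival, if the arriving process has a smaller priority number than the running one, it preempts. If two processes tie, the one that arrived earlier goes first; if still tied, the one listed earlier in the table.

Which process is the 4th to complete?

Schedule: | C 0-3 | D 3-4 | E 4-8 | B 8-16 | A 16-17 | F 17-23 |
Completion: A=17  B=16  C=3  D=4  E=8  F=23
Finish order: C → D → E → B → A → F

B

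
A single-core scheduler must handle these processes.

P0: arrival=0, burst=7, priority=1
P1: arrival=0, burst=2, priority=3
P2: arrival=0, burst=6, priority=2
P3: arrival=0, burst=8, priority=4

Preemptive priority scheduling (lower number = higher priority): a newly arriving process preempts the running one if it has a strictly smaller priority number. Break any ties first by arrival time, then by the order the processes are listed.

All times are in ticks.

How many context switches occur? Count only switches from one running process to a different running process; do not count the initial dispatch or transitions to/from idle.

Schedule: | P0 0-7 | P2 7-13 | P1 13-15 | P3 15-23 |
Completion: P0=7  P1=15  P2=13  P3=23

3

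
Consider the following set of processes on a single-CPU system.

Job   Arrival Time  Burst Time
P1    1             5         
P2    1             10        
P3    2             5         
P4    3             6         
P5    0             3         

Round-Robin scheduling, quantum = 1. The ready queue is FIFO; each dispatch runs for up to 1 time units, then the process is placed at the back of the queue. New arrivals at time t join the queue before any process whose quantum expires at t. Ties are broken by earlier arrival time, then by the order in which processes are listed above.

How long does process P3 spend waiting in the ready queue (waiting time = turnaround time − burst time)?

Timeline: | P5 0-1 | P1 1-2 | P2 2-3 | P5 3-4 | P3 4-5 | P1 5-6 | P4 6-7 | P2 7-8 | P5 8-9 | P3 9-10 | P1 10-11 | P4 11-12 | P2 12-13 | P3 13-14 | P1 14-15 | P4 15-16 | P2 16-17 | P3 17-18 | P1 18-19 | P4 19-20 | P2 20-21 | P3 21-22 | P4 22-23 | P2 23-24 | P4 24-25 | P2 25-29 |
Completion: P1=19  P2=29  P3=22  P4=25  P5=9
Turnaround (C−A): P1=18  P2=28  P3=20  P4=22  P5=9
Waiting(P3) = turnaround − burst = 20 − 5 = 15

15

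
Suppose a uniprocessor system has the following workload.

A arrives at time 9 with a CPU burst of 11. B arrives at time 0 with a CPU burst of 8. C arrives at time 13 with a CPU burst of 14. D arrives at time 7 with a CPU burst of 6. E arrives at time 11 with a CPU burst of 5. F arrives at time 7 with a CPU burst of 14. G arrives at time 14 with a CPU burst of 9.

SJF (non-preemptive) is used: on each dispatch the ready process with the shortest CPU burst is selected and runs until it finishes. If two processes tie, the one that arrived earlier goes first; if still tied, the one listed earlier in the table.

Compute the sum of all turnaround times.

Timeline: | B 0-8 | D 8-14 | E 14-19 | G 19-28 | A 28-39 | F 39-53 | C 53-67 |
Completion: A=39  B=8  C=67  D=14  E=19  F=53  G=28
Turnaround (C−A): A=30  B=8  C=54  D=7  E=8  F=46  G=14
Turnaround = completion − arrival: A=30, B=8, C=54, D=7, E=8, F=46, G=14
Total turnaround = 30 + 8 + 54 + 7 + 8 + 46 + 14 = 167

167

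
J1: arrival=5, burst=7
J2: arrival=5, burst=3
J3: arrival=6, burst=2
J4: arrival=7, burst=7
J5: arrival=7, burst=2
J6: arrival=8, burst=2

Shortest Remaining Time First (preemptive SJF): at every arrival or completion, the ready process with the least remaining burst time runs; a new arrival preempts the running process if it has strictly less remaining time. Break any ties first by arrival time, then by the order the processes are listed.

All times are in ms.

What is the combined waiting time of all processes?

32

Timeline: | idle 0-5 | J2 5-8 | J3 8-10 | J5 10-12 | J6 12-14 | J1 14-21 | J4 21-28 |
Completion: J1=21  J2=8  J3=10  J4=28  J5=12  J6=14
Waiting = turnaround − burst: J1=9, J2=0, J3=2, J4=14, J5=3, J6=4
Total waiting = 9 + 0 + 2 + 14 + 3 + 4 = 32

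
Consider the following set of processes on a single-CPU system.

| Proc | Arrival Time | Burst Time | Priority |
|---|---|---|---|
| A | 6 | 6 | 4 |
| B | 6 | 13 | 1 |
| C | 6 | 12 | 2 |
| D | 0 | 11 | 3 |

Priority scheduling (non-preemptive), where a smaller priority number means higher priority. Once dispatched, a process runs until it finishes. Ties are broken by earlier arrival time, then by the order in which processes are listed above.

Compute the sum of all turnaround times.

95

Gantt: | D 0-11 | B 11-24 | C 24-36 | A 36-42 |
Completion: A=42  B=24  C=36  D=11
Turnaround (C−A): A=36  B=18  C=30  D=11
Turnaround = completion − arrival: A=36, B=18, C=30, D=11
Total turnaround = 36 + 18 + 30 + 11 = 95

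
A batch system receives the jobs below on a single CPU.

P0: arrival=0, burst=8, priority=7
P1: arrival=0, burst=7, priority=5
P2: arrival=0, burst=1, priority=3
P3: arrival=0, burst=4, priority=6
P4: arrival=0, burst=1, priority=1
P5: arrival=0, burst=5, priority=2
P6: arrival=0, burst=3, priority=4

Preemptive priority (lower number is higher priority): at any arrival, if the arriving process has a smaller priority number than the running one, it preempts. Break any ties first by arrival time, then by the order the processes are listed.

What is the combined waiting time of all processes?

Schedule: | P4 0-1 | P5 1-6 | P2 6-7 | P6 7-10 | P1 10-17 | P3 17-21 | P0 21-29 |
Completion: P0=29  P1=17  P2=7  P3=21  P4=1  P5=6  P6=10
Turnaround (C−A): P0=29  P1=17  P2=7  P3=21  P4=1  P5=6  P6=10
Waiting = turnaround − burst: P0=21, P1=10, P2=6, P3=17, P4=0, P5=1, P6=7
Total waiting = 21 + 10 + 6 + 17 + 0 + 1 + 7 = 62

62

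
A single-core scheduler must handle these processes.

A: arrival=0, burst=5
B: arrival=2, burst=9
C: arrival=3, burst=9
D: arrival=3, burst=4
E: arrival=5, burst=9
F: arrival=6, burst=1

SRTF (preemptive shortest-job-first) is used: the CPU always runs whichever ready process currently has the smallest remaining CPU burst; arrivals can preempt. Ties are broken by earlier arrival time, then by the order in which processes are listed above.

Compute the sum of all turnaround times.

87

Schedule: | A 0-5 | D 5-6 | F 6-7 | D 7-10 | B 10-19 | C 19-28 | E 28-37 |
Completion: A=5  B=19  C=28  D=10  E=37  F=7
Turnaround (C−A): A=5  B=17  C=25  D=7  E=32  F=1
Turnaround = completion − arrival: A=5, B=17, C=25, D=7, E=32, F=1
Total turnaround = 5 + 17 + 25 + 7 + 32 + 1 = 87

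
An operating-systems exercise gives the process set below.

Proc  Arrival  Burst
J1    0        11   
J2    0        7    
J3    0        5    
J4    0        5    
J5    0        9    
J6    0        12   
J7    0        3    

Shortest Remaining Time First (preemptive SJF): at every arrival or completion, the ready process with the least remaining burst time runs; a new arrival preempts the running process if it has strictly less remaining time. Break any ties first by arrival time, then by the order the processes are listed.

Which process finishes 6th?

Gantt: | J7 0-3 | J3 3-8 | J4 8-13 | J2 13-20 | J5 20-29 | J1 29-40 | J6 40-52 |
Completion: J1=40  J2=20  J3=8  J4=13  J5=29  J6=52  J7=3
Finish order: J7 → J3 → J4 → J2 → J5 → J1 → J6

J1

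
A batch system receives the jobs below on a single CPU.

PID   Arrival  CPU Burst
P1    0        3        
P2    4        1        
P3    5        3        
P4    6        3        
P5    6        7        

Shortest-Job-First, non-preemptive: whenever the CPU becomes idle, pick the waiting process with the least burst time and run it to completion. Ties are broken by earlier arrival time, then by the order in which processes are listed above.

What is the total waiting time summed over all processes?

7

Schedule: | P1 0-3 | idle 3-4 | P2 4-5 | P3 5-8 | P4 8-11 | P5 11-18 |
Completion: P1=3  P2=5  P3=8  P4=11  P5=18
Waiting = turnaround − burst: P1=0, P2=0, P3=0, P4=2, P5=5
Total waiting = 0 + 0 + 0 + 2 + 5 = 7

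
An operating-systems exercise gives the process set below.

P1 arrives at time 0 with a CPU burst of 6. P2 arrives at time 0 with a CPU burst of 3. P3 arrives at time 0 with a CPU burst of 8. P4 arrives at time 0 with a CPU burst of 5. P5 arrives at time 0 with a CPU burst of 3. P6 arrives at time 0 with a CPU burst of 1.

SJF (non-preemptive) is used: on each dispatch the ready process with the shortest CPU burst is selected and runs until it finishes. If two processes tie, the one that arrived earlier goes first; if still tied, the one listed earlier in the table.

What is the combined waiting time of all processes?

Schedule: | P6 0-1 | P2 1-4 | P5 4-7 | P4 7-12 | P1 12-18 | P3 18-26 |
Completion: P1=18  P2=4  P3=26  P4=12  P5=7  P6=1
Turnaround (C−A): P1=18  P2=4  P3=26  P4=12  P5=7  P6=1
Waiting = turnaround − burst: P1=12, P2=1, P3=18, P4=7, P5=4, P6=0
Total waiting = 12 + 1 + 18 + 7 + 4 + 0 = 42

42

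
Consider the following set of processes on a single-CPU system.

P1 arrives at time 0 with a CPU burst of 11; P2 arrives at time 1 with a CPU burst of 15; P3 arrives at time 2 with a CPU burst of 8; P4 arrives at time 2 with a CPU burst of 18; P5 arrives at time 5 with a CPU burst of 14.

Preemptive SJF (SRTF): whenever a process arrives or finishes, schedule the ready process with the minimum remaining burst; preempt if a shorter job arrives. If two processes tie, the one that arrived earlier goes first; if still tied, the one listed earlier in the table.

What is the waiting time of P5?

Gantt: | P1 0-2 | P3 2-10 | P1 10-19 | P5 19-33 | P2 33-48 | P4 48-66 |
Completion: P1=19  P2=48  P3=10  P4=66  P5=33
Turnaround (C−A): P1=19  P2=47  P3=8  P4=64  P5=28
Waiting(P5) = turnaround − burst = 28 − 14 = 14

14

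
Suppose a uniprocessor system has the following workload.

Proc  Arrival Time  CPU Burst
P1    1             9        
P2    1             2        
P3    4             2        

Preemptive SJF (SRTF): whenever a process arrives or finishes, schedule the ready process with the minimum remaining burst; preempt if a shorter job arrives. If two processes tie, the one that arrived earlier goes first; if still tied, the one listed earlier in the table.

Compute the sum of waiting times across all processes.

Schedule: | idle 0-1 | P2 1-3 | P1 3-4 | P3 4-6 | P1 6-14 |
Completion: P1=14  P2=3  P3=6
Turnaround (C−A): P1=13  P2=2  P3=2
Waiting = turnaround − burst: P1=4, P2=0, P3=0
Total waiting = 4 + 0 + 0 = 4

4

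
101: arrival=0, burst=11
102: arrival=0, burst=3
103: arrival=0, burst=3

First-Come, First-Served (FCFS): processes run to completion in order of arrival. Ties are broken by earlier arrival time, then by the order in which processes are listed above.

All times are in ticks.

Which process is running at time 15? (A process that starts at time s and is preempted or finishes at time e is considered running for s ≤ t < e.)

103

Gantt: | 101 0-11 | 102 11-14 | 103 14-17 |
Completion: 101=11  102=14  103=17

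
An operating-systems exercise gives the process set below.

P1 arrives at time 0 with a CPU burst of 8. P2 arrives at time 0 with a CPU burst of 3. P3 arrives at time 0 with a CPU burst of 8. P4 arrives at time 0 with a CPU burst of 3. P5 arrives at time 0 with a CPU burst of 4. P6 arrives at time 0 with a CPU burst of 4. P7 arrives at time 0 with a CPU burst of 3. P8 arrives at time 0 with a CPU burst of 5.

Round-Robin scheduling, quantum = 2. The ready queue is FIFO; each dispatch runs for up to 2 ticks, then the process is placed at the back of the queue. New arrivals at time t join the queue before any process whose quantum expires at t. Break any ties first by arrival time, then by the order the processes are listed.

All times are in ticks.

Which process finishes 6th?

P8

Schedule: | P1 0-2 | P2 2-4 | P3 4-6 | P4 6-8 | P5 8-10 | P6 10-12 | P7 12-14 | P8 14-16 | P1 16-18 | P2 18-19 | P3 19-21 | P4 21-22 | P5 22-24 | P6 24-26 | P7 26-27 | P8 27-29 | P1 29-31 | P3 31-33 | P8 33-34 | P1 34-36 | P3 36-38 |
Completion: P1=36  P2=19  P3=38  P4=22  P5=24  P6=26  P7=27  P8=34
Turnaround (C−A): P1=36  P2=19  P3=38  P4=22  P5=24  P6=26  P7=27  P8=34
Finish order: P2 → P4 → P5 → P6 → P7 → P8 → P1 → P3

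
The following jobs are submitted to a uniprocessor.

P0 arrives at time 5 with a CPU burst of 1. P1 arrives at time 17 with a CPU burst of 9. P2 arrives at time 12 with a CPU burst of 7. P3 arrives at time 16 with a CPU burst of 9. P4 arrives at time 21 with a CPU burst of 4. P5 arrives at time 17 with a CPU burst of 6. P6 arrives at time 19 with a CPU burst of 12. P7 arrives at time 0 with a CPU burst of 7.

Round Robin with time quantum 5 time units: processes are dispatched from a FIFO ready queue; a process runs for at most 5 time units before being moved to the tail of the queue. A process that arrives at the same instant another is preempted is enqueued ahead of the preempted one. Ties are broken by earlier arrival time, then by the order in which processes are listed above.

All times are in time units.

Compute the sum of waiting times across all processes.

Gantt: | P7 0-5 | P0 5-6 | P7 6-8 | idle 8-12 | P2 12-17 | P3 17-22 | P1 22-27 | P5 27-32 | P2 32-34 | P6 34-39 | P4 39-43 | P3 43-47 | P1 47-51 | P5 51-52 | P6 52-59 |
Completion: P0=6  P1=51  P2=34  P3=47  P4=43  P5=52  P6=59  P7=8
Turnaround (C−A): P0=1  P1=34  P2=22  P3=31  P4=22  P5=35  P6=40  P7=8
Waiting = turnaround − burst: P0=0, P1=25, P2=15, P3=22, P4=18, P5=29, P6=28, P7=1
Total waiting = 0 + 25 + 15 + 22 + 18 + 29 + 28 + 1 = 138

138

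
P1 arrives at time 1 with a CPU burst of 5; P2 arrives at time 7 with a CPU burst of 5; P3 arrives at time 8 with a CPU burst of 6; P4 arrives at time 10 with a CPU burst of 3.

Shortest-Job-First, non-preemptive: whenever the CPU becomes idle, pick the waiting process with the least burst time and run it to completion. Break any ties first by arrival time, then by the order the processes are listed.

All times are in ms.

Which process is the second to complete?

Gantt: | idle 0-1 | P1 1-6 | idle 6-7 | P2 7-12 | P4 12-15 | P3 15-21 |
Completion: P1=6  P2=12  P3=21  P4=15
Finish order: P1 → P2 → P4 → P3

P2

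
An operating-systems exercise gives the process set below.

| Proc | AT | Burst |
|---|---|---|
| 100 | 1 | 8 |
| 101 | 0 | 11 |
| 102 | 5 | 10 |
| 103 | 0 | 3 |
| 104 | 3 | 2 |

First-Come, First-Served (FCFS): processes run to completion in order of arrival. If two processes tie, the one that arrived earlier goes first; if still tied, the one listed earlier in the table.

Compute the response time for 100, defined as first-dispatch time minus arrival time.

Gantt: | 101 0-11 | 103 11-14 | 100 14-22 | 104 22-24 | 102 24-34 |
Completion: 100=22  101=11  102=34  103=14  104=24
Turnaround (C−A): 100=21  101=11  102=29  103=14  104=21
Response(100) = first start − arrival = 14 − 1 = 13

13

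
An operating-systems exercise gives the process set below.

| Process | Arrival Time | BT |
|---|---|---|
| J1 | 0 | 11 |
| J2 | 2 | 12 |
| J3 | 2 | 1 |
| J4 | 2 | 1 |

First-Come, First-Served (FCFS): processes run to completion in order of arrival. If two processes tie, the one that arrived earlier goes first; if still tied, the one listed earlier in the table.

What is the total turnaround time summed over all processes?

77

Timeline: | J1 0-11 | J2 11-23 | J3 23-24 | J4 24-25 |
Completion: J1=11  J2=23  J3=24  J4=25
Turnaround (C−A): J1=11  J2=21  J3=22  J4=23
Turnaround = completion − arrival: J1=11, J2=21, J3=22, J4=23
Total turnaround = 11 + 21 + 22 + 23 = 77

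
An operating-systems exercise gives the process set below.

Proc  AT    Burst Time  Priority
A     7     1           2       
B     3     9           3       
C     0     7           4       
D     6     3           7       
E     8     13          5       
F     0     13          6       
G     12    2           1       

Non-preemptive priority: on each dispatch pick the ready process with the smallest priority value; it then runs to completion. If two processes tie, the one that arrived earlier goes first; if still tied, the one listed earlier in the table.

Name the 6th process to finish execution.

Gantt: | C 0-7 | A 7-8 | B 8-17 | G 17-19 | E 19-32 | F 32-45 | D 45-48 |
Completion: A=8  B=17  C=7  D=48  E=32  F=45  G=19
Finish order: C → A → B → G → E → F → D

F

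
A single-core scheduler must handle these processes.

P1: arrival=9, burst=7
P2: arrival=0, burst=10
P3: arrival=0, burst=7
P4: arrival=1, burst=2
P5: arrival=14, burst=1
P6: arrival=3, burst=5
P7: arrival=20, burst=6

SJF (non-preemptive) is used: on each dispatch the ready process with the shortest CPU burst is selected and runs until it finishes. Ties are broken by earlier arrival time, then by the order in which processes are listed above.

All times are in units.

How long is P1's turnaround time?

13

Timeline: | P3 0-7 | P4 7-9 | P6 9-14 | P5 14-15 | P1 15-22 | P7 22-28 | P2 28-38 |
Completion: P1=22  P2=38  P3=7  P4=9  P5=15  P6=14  P7=28
Turnaround (C−A): P1=13  P2=38  P3=7  P4=8  P5=1  P6=11  P7=8
Turnaround(P1) = completion − arrival = 22 − 9 = 13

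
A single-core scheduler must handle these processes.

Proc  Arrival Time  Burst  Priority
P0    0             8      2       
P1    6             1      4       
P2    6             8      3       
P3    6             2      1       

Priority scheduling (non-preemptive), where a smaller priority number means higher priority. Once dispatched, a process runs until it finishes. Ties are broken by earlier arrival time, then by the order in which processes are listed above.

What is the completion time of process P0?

Timeline: | P0 0-8 | P3 8-10 | P2 10-18 | P1 18-19 |
Completion: P0=8  P1=19  P2=18  P3=10
Turnaround (C−A): P0=8  P1=13  P2=12  P3=4

8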